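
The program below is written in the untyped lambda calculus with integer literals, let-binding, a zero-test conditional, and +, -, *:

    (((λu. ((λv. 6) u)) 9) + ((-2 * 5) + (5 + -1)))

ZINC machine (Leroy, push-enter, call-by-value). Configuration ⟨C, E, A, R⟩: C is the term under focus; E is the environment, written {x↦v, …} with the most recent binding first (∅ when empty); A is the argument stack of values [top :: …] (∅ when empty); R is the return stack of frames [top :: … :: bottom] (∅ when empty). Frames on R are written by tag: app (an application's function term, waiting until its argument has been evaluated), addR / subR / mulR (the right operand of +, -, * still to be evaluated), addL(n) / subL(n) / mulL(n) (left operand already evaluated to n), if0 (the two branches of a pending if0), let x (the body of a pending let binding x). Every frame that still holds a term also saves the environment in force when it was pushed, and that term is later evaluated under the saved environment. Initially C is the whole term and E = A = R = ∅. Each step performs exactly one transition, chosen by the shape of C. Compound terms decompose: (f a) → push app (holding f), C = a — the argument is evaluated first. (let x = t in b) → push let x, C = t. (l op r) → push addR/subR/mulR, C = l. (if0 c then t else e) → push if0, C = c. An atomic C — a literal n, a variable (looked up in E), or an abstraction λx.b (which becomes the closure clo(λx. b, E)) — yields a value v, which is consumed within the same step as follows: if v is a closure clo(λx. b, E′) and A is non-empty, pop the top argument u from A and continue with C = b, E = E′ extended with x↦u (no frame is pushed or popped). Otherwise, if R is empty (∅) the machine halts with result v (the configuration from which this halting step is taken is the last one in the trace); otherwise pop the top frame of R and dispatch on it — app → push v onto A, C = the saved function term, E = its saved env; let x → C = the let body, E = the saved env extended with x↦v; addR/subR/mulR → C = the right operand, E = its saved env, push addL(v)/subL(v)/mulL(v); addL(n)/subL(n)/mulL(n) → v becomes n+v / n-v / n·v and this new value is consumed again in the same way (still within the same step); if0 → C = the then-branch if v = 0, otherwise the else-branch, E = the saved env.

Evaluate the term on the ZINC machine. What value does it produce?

Answer: 0

Derivation:
0. <C=(((λu. ((λv. 6) u)) 9) + ((-2 * 5) + (5 + -1))), E=∅, A=∅, R=∅>
1. <C=((λu. ((λv. 6) u)) 9), E=∅, A=∅, R=[addR]>
2. <C=9, E=∅, A=∅, R=[app :: addR]>
3. <C=(λu. ((λv. 6) u)), E=∅, A=[9], R=[addR]>
4. <C=((λv. 6) u), E={u↦9}, A=∅, R=[addR]>
5. <C=u, E={u↦9}, A=∅, R=[app :: addR]>
6. <C=(λv. 6), E={u↦9}, A=[9], R=[addR]>
7. <C=6, E={v↦9, u↦9}, A=∅, R=[addR]>
8. <C=((-2 * 5) + (5 + -1)), E=∅, A=∅, R=[addL(6)]>
9. <C=(-2 * 5), E=∅, A=∅, R=[addR :: addL(6)]>
10. <C=-2, E=∅, A=∅, R=[mulR :: addR :: addL(6)]>
11. <C=5, E=∅, A=∅, R=[mulL(-2) :: addR :: addL(6)]>
12. <C=(5 + -1), E=∅, A=∅, R=[addL(-10) :: addL(6)]>
13. <C=5, E=∅, A=∅, R=[addR :: addL(-10) :: addL(6)]>
14. <C=-1, E=∅, A=∅, R=[addL(5) :: addL(-10) :: addL(6)]>
→ final value 0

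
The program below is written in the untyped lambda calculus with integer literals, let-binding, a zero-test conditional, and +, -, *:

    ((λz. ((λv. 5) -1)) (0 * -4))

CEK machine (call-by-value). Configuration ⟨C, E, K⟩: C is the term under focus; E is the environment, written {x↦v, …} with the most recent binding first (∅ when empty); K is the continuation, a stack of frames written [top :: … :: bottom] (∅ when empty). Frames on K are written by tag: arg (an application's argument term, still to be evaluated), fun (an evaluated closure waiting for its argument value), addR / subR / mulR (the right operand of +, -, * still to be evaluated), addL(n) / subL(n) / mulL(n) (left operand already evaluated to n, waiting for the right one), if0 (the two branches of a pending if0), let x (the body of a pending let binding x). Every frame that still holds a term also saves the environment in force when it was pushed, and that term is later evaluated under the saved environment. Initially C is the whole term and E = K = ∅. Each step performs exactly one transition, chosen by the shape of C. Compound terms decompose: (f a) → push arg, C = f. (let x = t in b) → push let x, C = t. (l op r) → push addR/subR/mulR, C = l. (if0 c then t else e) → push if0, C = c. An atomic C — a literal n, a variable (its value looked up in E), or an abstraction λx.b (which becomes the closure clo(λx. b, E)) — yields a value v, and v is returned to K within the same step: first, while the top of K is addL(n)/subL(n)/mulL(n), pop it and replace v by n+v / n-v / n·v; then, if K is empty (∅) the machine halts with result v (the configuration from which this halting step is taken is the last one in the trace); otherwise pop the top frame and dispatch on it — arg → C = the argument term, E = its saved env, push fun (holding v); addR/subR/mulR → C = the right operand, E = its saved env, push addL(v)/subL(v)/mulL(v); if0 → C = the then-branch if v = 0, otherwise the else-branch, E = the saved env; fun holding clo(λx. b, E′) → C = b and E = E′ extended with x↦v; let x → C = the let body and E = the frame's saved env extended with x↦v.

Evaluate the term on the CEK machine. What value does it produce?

step 0: [C=((λz. ((λv. 5) -1)) (0 * -4)) | E=∅ | K=∅]
step 1: [C=(λz. ((λv. 5) -1)) | E=∅ | K=[arg]]
step 2: [C=(0 * -4) | E=∅ | K=[fun]]
step 3: [C=0 | E=∅ | K=[mulR :: fun]]
step 4: [C=-4 | E=∅ | K=[mulL(0) :: fun]]
step 5: [C=((λv. 5) -1) | E={z↦0} | K=∅]
step 6: [C=(λv. 5) | E={z↦0} | K=[arg]]
step 7: [C=-1 | E={z↦0} | K=[fun]]
step 8: [C=5 | E={v↦-1, z↦0} | K=∅]
→ final value 5

Answer: 5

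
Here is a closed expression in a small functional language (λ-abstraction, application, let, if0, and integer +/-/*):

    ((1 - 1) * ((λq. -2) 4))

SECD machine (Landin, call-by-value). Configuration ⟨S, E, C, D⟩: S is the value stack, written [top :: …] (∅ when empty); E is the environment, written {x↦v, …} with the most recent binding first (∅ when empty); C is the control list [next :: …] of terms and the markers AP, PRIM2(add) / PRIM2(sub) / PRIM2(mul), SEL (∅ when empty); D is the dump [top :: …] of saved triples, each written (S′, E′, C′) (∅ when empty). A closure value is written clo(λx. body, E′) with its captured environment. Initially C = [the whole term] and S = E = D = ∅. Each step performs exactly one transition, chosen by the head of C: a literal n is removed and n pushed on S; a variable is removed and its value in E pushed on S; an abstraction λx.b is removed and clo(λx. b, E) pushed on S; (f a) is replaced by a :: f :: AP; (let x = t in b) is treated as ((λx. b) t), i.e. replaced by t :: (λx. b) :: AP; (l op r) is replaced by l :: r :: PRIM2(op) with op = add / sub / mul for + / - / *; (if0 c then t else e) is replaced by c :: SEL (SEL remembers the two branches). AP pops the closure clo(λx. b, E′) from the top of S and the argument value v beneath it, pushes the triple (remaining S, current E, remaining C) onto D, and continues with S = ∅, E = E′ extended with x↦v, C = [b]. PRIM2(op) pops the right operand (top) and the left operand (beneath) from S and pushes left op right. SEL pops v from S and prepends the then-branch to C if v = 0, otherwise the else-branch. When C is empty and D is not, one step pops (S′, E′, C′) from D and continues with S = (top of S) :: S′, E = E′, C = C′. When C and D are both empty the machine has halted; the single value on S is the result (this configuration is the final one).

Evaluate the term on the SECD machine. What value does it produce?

t=0: [S=∅ | E=∅ | C=[((1 - 1) * ((λq. -2) 4))] | D=∅]
t=1: [S=∅ | E=∅ | C=[(1 - 1) :: ((λq. -2) 4) :: PRIM2(mul)] | D=∅]
t=2: [S=∅ | E=∅ | C=[1 :: 1 :: PRIM2(sub) :: ((λq. -2) 4) :: PRIM2(mul)] | D=∅]
t=3: [S=[1] | E=∅ | C=[1 :: PRIM2(sub) :: ((λq. -2) 4) :: PRIM2(mul)] | D=∅]
t=4: [S=[1 :: 1] | E=∅ | C=[PRIM2(sub) :: ((λq. -2) 4) :: PRIM2(mul)] | D=∅]
t=5: [S=[0] | E=∅ | C=[((λq. -2) 4) :: PRIM2(mul)] | D=∅]
t=6: [S=[0] | E=∅ | C=[4 :: (λq. -2) :: AP :: PRIM2(mul)] | D=∅]
t=7: [S=[4 :: 0] | E=∅ | C=[(λq. -2) :: AP :: PRIM2(mul)] | D=∅]
t=8: [S=[clo(λq. -2, ∅) :: 4 :: 0] | E=∅ | C=[AP :: PRIM2(mul)] | D=∅]
t=9: [S=∅ | E={q↦4} | C=[-2] | D=[([0], ∅, [PRIM2(mul)])]]
t=10: [S=[-2] | E={q↦4} | C=∅ | D=[([0], ∅, [PRIM2(mul)])]]
t=11: [S=[-2 :: 0] | E=∅ | C=[PRIM2(mul)] | D=∅]
t=12: [S=[0] | E=∅ | C=∅ | D=∅]
→ final value 0

Answer: 0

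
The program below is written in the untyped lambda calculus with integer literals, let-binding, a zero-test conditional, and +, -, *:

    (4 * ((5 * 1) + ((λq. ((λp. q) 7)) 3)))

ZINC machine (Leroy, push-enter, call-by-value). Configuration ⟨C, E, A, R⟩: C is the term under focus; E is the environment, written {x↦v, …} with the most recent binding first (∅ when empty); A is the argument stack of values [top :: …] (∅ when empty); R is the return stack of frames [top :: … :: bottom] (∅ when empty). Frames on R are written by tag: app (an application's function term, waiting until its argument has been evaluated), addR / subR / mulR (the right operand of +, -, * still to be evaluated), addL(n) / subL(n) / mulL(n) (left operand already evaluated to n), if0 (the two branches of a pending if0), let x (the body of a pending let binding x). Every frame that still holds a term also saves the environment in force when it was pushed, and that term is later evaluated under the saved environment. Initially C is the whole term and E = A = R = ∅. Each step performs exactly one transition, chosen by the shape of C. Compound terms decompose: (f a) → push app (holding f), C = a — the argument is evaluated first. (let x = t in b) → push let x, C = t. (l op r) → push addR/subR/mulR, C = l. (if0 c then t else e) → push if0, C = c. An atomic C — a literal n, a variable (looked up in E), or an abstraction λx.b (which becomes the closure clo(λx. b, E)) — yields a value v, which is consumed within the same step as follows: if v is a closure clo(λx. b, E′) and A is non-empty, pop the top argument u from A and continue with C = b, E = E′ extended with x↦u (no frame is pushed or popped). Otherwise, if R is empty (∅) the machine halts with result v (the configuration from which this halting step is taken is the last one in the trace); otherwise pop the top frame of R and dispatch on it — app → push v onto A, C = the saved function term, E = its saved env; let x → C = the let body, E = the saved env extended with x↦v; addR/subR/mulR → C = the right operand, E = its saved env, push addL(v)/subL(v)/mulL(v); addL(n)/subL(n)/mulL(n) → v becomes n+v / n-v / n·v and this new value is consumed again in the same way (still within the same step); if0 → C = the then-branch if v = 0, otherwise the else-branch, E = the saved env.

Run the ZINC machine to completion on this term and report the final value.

t=0: ⟨C=(4 * ((5 * 1) + ((λq. ((λp. q) 7)) 3))); E=∅; A=∅; R=∅⟩
t=1: ⟨C=4; E=∅; A=∅; R=[mulR]⟩
t=2: ⟨C=((5 * 1) + ((λq. ((λp. q) 7)) 3)); E=∅; A=∅; R=[mulL(4)]⟩
t=3: ⟨C=(5 * 1); E=∅; A=∅; R=[addR :: mulL(4)]⟩
t=4: ⟨C=5; E=∅; A=∅; R=[mulR :: addR :: mulL(4)]⟩
t=5: ⟨C=1; E=∅; A=∅; R=[mulL(5) :: addR :: mulL(4)]⟩
t=6: ⟨C=((λq. ((λp. q) 7)) 3); E=∅; A=∅; R=[addL(5) :: mulL(4)]⟩
t=7: ⟨C=3; E=∅; A=∅; R=[app :: addL(5) :: mulL(4)]⟩
t=8: ⟨C=(λq. ((λp. q) 7)); E=∅; A=[3]; R=[addL(5) :: mulL(4)]⟩
t=9: ⟨C=((λp. q) 7); E={q↦3}; A=∅; R=[addL(5) :: mulL(4)]⟩
t=10: ⟨C=7; E={q↦3}; A=∅; R=[app :: addL(5) :: mulL(4)]⟩
t=11: ⟨C=(λp. q); E={q↦3}; A=[7]; R=[addL(5) :: mulL(4)]⟩
t=12: ⟨C=q; E={p↦7, q↦3}; A=∅; R=[addL(5) :: mulL(4)]⟩
→ final value 32

Answer: 32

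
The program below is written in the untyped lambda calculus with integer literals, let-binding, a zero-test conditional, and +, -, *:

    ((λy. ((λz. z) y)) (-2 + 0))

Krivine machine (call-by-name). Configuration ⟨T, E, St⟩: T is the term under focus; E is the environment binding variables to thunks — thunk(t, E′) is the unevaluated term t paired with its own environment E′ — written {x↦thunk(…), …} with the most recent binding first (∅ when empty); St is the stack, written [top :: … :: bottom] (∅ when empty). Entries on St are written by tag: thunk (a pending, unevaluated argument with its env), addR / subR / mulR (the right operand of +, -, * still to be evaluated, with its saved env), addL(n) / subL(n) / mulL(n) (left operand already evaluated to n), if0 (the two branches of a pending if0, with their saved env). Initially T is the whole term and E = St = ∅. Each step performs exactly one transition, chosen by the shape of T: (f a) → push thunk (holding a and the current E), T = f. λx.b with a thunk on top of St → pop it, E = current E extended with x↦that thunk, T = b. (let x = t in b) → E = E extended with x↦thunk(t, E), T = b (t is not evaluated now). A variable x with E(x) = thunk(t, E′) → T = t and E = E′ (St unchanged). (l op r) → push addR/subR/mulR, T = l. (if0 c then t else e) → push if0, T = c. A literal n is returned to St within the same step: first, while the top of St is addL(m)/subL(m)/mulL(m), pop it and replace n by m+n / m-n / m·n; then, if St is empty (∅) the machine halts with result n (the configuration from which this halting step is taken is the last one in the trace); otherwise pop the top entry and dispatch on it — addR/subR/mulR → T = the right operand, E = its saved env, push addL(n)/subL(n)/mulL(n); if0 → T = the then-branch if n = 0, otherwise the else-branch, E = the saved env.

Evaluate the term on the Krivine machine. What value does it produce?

[0] ⟨T=((λy. ((λz. z) y)) (-2 + 0)); E=∅; St=∅⟩
[1] ⟨T=(λy. ((λz. z) y)); E=∅; St=[thunk]⟩
[2] ⟨T=((λz. z) y); E={y↦thunk((-2 + 0), ∅)}; St=∅⟩
[3] ⟨T=(λz. z); E={y↦thunk((-2 + 0), ∅)}; St=[thunk]⟩
[4] ⟨T=z; E={z↦thunk(y, {y↦thunk((-2 + 0), ∅)}), y↦thunk((-2 + 0), ∅)}; St=∅⟩
[5] ⟨T=y; E={y↦thunk((-2 + 0), ∅)}; St=∅⟩
[6] ⟨T=(-2 + 0); E=∅; St=∅⟩
[7] ⟨T=-2; E=∅; St=[addR]⟩
[8] ⟨T=0; E=∅; St=[addL(-2)]⟩
→ final value -2

Answer: -2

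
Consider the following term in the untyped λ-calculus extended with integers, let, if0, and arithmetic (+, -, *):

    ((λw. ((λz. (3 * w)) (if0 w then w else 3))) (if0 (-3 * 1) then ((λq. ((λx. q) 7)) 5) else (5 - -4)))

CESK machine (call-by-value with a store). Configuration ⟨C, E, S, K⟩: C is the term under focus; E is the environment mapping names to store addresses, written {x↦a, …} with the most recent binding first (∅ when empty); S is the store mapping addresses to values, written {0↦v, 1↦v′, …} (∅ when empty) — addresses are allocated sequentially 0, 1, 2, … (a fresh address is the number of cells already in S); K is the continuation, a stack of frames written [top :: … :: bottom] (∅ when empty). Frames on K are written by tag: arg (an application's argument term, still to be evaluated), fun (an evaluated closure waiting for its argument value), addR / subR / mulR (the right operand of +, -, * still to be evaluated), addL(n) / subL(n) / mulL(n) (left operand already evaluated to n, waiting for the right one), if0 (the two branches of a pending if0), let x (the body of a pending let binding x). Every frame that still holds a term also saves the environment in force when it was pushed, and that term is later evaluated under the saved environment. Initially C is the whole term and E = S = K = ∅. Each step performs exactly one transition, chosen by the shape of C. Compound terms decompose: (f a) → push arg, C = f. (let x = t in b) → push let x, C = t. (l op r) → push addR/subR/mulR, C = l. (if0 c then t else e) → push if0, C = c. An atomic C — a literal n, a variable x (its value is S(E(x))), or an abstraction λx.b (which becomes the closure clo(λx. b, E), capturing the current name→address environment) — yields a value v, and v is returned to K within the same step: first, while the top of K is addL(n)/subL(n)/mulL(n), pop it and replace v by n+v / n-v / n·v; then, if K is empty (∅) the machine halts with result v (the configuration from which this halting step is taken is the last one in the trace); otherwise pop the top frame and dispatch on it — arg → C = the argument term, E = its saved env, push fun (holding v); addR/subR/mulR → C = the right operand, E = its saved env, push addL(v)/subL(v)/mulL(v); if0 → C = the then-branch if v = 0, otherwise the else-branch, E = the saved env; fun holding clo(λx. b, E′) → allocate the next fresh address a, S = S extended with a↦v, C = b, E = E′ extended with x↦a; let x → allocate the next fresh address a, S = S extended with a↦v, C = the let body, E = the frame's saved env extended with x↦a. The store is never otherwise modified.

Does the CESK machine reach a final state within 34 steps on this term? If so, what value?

Answer: 27

Derivation:
[0] ⟨C=((λw. ((λz. (3 * w)) (if0 w then w else 3))) (if0 (-3 * 1) then ((λq. ((λx. q) 7)) 5) else (5 - -4))); E=∅; S=∅; K=∅⟩
[1] ⟨C=(λw. ((λz. (3 * w)) (if0 w then w else 3))); E=∅; S=∅; K=[arg]⟩
[2] ⟨C=(if0 (-3 * 1) then ((λq. ((λx. q) 7)) 5) else (5 - -4)); E=∅; S=∅; K=[fun]⟩
[3] ⟨C=(-3 * 1); E=∅; S=∅; K=[if0 :: fun]⟩
[4] ⟨C=-3; E=∅; S=∅; K=[mulR :: if0 :: fun]⟩
[5] ⟨C=1; E=∅; S=∅; K=[mulL(-3) :: if0 :: fun]⟩
[6] ⟨C=(5 - -4); E=∅; S=∅; K=[fun]⟩
[7] ⟨C=5; E=∅; S=∅; K=[subR :: fun]⟩
[8] ⟨C=-4; E=∅; S=∅; K=[subL(5) :: fun]⟩
[9] ⟨C=((λz. (3 * w)) (if0 w then w else 3)); E={w↦0}; S={0↦9}; K=∅⟩
[10] ⟨C=(λz. (3 * w)); E={w↦0}; S={0↦9}; K=[arg]⟩
[11] ⟨C=(if0 w then w else 3); E={w↦0}; S={0↦9}; K=[fun]⟩
[12] ⟨C=w; E={w↦0}; S={0↦9}; K=[if0 :: fun]⟩
[13] ⟨C=3; E={w↦0}; S={0↦9}; K=[fun]⟩
[14] ⟨C=(3 * w); E={z↦1, w↦0}; S={0↦9, 1↦3}; K=∅⟩
[15] ⟨C=3; E={z↦1, w↦0}; S={0↦9, 1↦3}; K=[mulR]⟩
[16] ⟨C=w; E={z↦1, w↦0}; S={0↦9, 1↦3}; K=[mulL(3)]⟩
→ final value 27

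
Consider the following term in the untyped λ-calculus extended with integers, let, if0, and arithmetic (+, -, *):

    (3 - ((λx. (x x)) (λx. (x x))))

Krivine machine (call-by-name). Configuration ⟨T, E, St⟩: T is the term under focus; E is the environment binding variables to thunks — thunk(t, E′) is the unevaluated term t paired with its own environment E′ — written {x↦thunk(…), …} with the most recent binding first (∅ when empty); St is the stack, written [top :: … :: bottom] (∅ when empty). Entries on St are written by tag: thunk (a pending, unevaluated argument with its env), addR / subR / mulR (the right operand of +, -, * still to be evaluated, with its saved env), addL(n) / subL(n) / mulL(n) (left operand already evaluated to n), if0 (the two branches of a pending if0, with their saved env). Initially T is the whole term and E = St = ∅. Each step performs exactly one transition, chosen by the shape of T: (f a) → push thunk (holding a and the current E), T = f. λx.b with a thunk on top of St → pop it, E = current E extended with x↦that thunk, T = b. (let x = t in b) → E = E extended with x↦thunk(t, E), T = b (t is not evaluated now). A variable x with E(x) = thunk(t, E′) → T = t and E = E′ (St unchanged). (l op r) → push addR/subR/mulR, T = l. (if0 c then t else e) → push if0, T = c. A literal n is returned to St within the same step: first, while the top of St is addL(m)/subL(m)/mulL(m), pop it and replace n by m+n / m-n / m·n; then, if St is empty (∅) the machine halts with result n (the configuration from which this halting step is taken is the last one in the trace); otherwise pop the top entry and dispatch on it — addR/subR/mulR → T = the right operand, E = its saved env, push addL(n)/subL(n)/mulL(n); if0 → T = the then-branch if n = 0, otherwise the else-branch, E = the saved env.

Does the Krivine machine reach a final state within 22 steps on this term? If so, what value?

Answer: DIVERGES (no final state within 22 steps)

Machine steps:
t=0: <T=(3 - ((λx. (x x)) (λx. (x x)))), E=∅, St=∅>
t=1: <T=3, E=∅, St=[subR]>
t=2: <T=((λx. (x x)) (λx. (x x))), E=∅, St=[subL(3)]>
t=3: <T=(λx. (x x)), E=∅, St=[thunk :: subL(3)]>
t=4: <T=(x x), E={x↦thunk((λx. (x x)), ∅)}, St=[subL(3)]>
t=5: <T=x, E={x↦thunk((λx. (x x)), ∅)}, St=[thunk :: subL(3)]>
t=6: <T=(λx. (x x)), E=∅, St=[thunk :: subL(3)]>
t=7: <T=(x x), E={x↦thunk(x, {x↦thunk((λx. (x x)), ∅)})}, St=[subL(3)]>
t=8: <T=x, E={x↦thunk(x, {x↦thunk((λx. (x x)), ∅)})}, St=[thunk :: subL(3)]>
t=9: <T=x, E={x↦thunk((λx. (x x)), ∅)}, St=[thunk :: subL(3)]>
t=10: <T=(λx. (x x)), E=∅, St=[thunk :: subL(3)]>
t=11: <T=(x x), E={x↦thunk(x, {x↦thunk(x, {x↦thunk((λx. (x x)), ∅)})})}, St=[subL(3)]>
t=12: <T=x, E={x↦thunk(x, {x↦thunk(x, {x↦thunk((λx. (x x)), ∅)})})}, St=[thunk :: subL(3)]>
t=13: <T=x, E={x↦thunk(x, {x↦thunk((λx. (x x)), ∅)})}, St=[thunk :: subL(3)]>
t=14: <T=x, E={x↦thunk((λx. (x x)), ∅)}, St=[thunk :: subL(3)]>
t=15: <T=(λx. (x x)), E=∅, St=[thunk :: subL(3)]>
t=16: <T=(x x), E={x↦thunk(x, {x↦thunk(x, {x↦thunk(x, {x↦thunk((λx. (x x)), ∅)})})})}, St=[subL(3)]>
t=17: <T=x, E={x↦thunk(x, {x↦thunk(x, {x↦thunk(x, {x↦thunk((λx. (x x)), ∅)})})})}, St=[thunk :: subL(3)]>
t=18: <T=x, E={x↦thunk(x, {x↦thunk(x, {x↦thunk((λx. (x x)), ∅)})})}, St=[thunk :: subL(3)]>
t=19: <T=x, E={x↦thunk(x, {x↦thunk((λx. (x x)), ∅)})}, St=[thunk :: subL(3)]>
t=20: <T=x, E={x↦thunk((λx. (x x)), ∅)}, St=[thunk :: subL(3)]>
t=21: <T=(λx. (x x)), E=∅, St=[thunk :: subL(3)]>
t=22: <T=(x x), E={x↦thunk(x, {x↦thunk(x, {x↦thunk(x, {x↦thunk(x, {x↦thunk((λx. (x x)), ∅)})})})})}, St=[subL(3)]>
→ 22 transitions taken and the configuration is still not final: no result within 22 steps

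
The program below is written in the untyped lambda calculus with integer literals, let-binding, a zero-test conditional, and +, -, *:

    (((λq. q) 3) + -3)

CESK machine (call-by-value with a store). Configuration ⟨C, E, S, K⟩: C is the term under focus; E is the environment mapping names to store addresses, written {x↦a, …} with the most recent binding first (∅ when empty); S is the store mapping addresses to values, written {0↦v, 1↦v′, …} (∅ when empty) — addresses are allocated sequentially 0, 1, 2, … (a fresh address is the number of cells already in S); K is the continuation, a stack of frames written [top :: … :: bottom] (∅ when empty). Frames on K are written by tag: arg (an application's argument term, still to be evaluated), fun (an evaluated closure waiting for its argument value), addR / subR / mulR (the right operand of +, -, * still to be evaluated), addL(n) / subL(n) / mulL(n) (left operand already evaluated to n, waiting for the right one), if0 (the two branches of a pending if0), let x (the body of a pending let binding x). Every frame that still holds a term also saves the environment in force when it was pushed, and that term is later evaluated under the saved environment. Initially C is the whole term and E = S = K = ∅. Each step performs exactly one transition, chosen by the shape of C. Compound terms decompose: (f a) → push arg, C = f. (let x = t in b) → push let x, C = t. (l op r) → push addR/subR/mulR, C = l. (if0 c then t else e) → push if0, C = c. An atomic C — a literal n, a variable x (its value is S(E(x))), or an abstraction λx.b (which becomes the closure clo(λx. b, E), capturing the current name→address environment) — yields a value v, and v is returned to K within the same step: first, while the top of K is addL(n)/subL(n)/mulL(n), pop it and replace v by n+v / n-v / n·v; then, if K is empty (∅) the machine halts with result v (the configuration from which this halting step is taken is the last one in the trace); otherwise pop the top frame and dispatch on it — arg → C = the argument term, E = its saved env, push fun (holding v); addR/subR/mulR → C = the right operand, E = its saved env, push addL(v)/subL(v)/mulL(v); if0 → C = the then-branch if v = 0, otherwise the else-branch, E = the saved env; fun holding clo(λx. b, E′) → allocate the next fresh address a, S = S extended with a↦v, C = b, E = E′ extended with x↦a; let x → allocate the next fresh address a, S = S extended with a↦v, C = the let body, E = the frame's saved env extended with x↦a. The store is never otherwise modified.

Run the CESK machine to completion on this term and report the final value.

t=0: ⟨C=(((λq. q) 3) + -3); E=∅; S=∅; K=∅⟩
t=1: ⟨C=((λq. q) 3); E=∅; S=∅; K=[addR]⟩
t=2: ⟨C=(λq. q); E=∅; S=∅; K=[arg :: addR]⟩
t=3: ⟨C=3; E=∅; S=∅; K=[fun :: addR]⟩
t=4: ⟨C=q; E={q↦0}; S={0↦3}; K=[addR]⟩
t=5: ⟨C=-3; E=∅; S={0↦3}; K=[addL(3)]⟩
→ final value 0

Answer: 0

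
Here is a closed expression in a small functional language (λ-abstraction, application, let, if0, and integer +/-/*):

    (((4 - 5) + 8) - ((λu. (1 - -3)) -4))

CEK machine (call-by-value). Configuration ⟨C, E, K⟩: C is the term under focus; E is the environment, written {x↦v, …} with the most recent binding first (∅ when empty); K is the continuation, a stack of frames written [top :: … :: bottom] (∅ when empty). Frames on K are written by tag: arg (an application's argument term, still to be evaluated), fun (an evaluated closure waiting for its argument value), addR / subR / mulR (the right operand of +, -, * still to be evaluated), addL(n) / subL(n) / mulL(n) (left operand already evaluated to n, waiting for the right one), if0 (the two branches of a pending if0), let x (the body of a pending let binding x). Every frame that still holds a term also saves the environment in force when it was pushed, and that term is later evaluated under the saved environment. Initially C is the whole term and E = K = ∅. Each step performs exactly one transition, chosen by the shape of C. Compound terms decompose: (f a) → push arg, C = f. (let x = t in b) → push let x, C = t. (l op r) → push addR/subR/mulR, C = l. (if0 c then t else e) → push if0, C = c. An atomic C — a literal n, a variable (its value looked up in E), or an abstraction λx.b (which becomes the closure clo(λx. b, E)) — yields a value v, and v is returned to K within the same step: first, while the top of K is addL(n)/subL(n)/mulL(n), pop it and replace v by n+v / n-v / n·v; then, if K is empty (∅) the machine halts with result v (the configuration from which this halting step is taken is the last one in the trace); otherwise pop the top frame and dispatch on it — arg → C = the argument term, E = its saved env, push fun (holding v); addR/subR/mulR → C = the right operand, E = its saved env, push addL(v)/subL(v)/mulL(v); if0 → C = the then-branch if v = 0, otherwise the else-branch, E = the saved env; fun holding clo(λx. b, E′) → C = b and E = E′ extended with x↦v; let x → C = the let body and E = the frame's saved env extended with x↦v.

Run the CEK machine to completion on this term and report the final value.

0. [C=(((4 - 5) + 8) - ((λu. (1 - -3)) -4)) | E=∅ | K=∅]
1. [C=((4 - 5) + 8) | E=∅ | K=[subR]]
2. [C=(4 - 5) | E=∅ | K=[addR :: subR]]
3. [C=4 | E=∅ | K=[subR :: addR :: subR]]
4. [C=5 | E=∅ | K=[subL(4) :: addR :: subR]]
5. [C=8 | E=∅ | K=[addL(-1) :: subR]]
6. [C=((λu. (1 - -3)) -4) | E=∅ | K=[subL(7)]]
7. [C=(λu. (1 - -3)) | E=∅ | K=[arg :: subL(7)]]
8. [C=-4 | E=∅ | K=[fun :: subL(7)]]
9. [C=(1 - -3) | E={u↦-4} | K=[subL(7)]]
10. [C=1 | E={u↦-4} | K=[subR :: subL(7)]]
11. [C=-3 | E={u↦-4} | K=[subL(1) :: subL(7)]]
→ final value 3

Answer: 3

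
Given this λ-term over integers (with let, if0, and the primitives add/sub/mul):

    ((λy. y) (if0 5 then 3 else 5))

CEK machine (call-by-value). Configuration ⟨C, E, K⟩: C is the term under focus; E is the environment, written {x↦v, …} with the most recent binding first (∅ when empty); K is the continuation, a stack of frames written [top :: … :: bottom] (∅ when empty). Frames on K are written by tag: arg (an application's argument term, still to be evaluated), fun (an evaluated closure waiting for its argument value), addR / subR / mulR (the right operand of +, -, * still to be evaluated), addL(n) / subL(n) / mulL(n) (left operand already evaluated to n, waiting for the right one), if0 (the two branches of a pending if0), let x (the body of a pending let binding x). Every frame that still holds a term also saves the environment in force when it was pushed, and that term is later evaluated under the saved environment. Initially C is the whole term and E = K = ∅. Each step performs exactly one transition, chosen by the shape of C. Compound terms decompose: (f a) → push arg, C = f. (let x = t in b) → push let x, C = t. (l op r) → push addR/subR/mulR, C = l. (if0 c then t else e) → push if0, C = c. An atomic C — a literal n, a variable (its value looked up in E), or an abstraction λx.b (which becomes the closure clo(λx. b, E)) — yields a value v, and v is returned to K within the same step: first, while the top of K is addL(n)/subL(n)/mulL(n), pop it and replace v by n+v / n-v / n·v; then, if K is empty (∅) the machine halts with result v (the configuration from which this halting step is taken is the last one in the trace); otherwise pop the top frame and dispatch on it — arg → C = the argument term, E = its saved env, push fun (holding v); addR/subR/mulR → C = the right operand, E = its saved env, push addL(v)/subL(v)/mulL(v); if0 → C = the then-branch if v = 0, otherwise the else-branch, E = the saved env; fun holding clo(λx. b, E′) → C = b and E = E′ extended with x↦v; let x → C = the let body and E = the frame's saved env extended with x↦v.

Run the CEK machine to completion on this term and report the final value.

0. [C=((λy. y) (if0 5 then 3 else 5)) | E=∅ | K=∅]
1. [C=(λy. y) | E=∅ | K=[arg]]
2. [C=(if0 5 then 3 else 5) | E=∅ | K=[fun]]
3. [C=5 | E=∅ | K=[if0 :: fun]]
4. [C=5 | E=∅ | K=[fun]]
5. [C=y | E={y↦5} | K=∅]
→ final value 5

Answer: 5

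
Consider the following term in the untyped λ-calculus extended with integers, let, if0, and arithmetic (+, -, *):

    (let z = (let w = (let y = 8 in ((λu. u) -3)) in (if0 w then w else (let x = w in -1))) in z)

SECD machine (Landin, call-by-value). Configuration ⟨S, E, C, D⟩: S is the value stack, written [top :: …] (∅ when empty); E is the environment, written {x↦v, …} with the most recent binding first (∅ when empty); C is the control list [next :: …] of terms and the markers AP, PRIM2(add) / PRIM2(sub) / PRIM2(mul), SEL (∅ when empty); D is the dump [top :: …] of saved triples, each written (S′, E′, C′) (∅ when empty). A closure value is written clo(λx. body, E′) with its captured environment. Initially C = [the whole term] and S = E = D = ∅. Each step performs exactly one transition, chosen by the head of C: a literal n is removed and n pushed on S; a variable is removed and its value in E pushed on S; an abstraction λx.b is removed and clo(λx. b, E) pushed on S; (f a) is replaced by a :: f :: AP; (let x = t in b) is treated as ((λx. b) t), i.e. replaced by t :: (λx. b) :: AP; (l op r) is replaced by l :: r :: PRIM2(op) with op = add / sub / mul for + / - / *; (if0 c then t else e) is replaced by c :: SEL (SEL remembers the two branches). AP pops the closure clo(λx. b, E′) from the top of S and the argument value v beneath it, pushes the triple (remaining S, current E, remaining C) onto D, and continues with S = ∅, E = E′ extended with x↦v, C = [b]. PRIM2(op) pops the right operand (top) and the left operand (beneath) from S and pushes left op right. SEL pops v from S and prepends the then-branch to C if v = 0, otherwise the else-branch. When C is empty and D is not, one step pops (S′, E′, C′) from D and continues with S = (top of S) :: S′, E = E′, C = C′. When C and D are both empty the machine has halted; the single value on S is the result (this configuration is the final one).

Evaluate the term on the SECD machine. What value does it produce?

t=0: ⟨S=∅; E=∅; C=[(let z = (let w = (let y = 8 in ((λu. u) -3)) in (if0 w then w else (let x = w in -1))) in z)]; D=∅⟩
t=1: ⟨S=∅; E=∅; C=[(let w = (let y = 8 in ((λu. u) -3)) in (if0 w then w else (let x = w in -1))) :: (λz. z) :: AP]; D=∅⟩
t=2: ⟨S=∅; E=∅; C=[(let y = 8 in ((λu. u) -3)) :: (λw. (if0 w then w else (let x = w in -1))) :: AP :: (λz. z) :: AP]; D=∅⟩
t=3: ⟨S=∅; E=∅; C=[8 :: (λy. ((λu. u) -3)) :: AP :: (λw. (if0 w then w else (let x = w in -1))) :: AP :: (λz. z) :: AP]; D=∅⟩
t=4: ⟨S=[8]; E=∅; C=[(λy. ((λu. u) -3)) :: AP :: (λw. (if0 w then w else (let x = w in -1))) :: AP :: (λz. z) :: AP]; D=∅⟩
t=5: ⟨S=[clo(λy. ((λu. u) -3), ∅) :: 8]; E=∅; C=[AP :: (λw. (if0 w then w else (let x = w in -1))) :: AP :: (λz. z) :: AP]; D=∅⟩
t=6: ⟨S=∅; E={y↦8}; C=[((λu. u) -3)]; D=[(∅, ∅, [(λw. (if0 w then w else (let x = w in -1))) :: AP :: (λz. z) :: AP])]⟩
t=7: ⟨S=∅; E={y↦8}; C=[-3 :: (λu. u) :: AP]; D=[(∅, ∅, [(λw. (if0 w then w else (let x = w in -1))) :: AP :: (λz. z) :: AP])]⟩
t=8: ⟨S=[-3]; E={y↦8}; C=[(λu. u) :: AP]; D=[(∅, ∅, [(λw. (if0 w then w else (let x = w in -1))) :: AP :: (λz. z) :: AP])]⟩
t=9: ⟨S=[clo(λu. u, {y↦8}) :: -3]; E={y↦8}; C=[AP]; D=[(∅, ∅, [(λw. (if0 w then w else (let x = w in -1))) :: AP :: (λz. z) :: AP])]⟩
t=10: ⟨S=∅; E={u↦-3, y↦8}; C=[u]; D=[(∅, {y↦8}, ∅) :: (∅, ∅, [(λw. (if0 w then w else (let x = w in -1))) :: AP :: (λz. z) :: AP])]⟩
t=11: ⟨S=[-3]; E={u↦-3, y↦8}; C=∅; D=[(∅, {y↦8}, ∅) :: (∅, ∅, [(λw. (if0 w then w else (let x = w in -1))) :: AP :: (λz. z) :: AP])]⟩
t=12: ⟨S=[-3]; E={y↦8}; C=∅; D=[(∅, ∅, [(λw. (if0 w then w else (let x = w in -1))) :: AP :: (λz. z) :: AP])]⟩
t=13: ⟨S=[-3]; E=∅; C=[(λw. (if0 w then w else (let x = w in -1))) :: AP :: (λz. z) :: AP]; D=∅⟩
t=14: ⟨S=[clo(λw. (if0 w then w else (let x = w in -1)), ∅) :: -3]; E=∅; C=[AP :: (λz. z) :: AP]; D=∅⟩
t=15: ⟨S=∅; E={w↦-3}; C=[(if0 w then w else (let x = w in -1))]; D=[(∅, ∅, [(λz. z) :: AP])]⟩
t=16: ⟨S=∅; E={w↦-3}; C=[w :: SEL]; D=[(∅, ∅, [(λz. z) :: AP])]⟩
t=17: ⟨S=[-3]; E={w↦-3}; C=[SEL]; D=[(∅, ∅, [(λz. z) :: AP])]⟩
t=18: ⟨S=∅; E={w↦-3}; C=[(let x = w in -1)]; D=[(∅, ∅, [(λz. z) :: AP])]⟩
t=19: ⟨S=∅; E={w↦-3}; C=[w :: (λx. -1) :: AP]; D=[(∅, ∅, [(λz. z) :: AP])]⟩
t=20: ⟨S=[-3]; E={w↦-3}; C=[(λx. -1) :: AP]; D=[(∅, ∅, [(λz. z) :: AP])]⟩
t=21: ⟨S=[clo(λx. -1, {w↦-3}) :: -3]; E={w↦-3}; C=[AP]; D=[(∅, ∅, [(λz. z) :: AP])]⟩
t=22: ⟨S=∅; E={x↦-3, w↦-3}; C=[-1]; D=[(∅, {w↦-3}, ∅) :: (∅, ∅, [(λz. z) :: AP])]⟩
t=23: ⟨S=[-1]; E={x↦-3, w↦-3}; C=∅; D=[(∅, {w↦-3}, ∅) :: (∅, ∅, [(λz. z) :: AP])]⟩
t=24: ⟨S=[-1]; E={w↦-3}; C=∅; D=[(∅, ∅, [(λz. z) :: AP])]⟩
t=25: ⟨S=[-1]; E=∅; C=[(λz. z) :: AP]; D=∅⟩
t=26: ⟨S=[clo(λz. z, ∅) :: -1]; E=∅; C=[AP]; D=∅⟩
t=27: ⟨S=∅; E={z↦-1}; C=[z]; D=[(∅, ∅, ∅)]⟩
t=28: ⟨S=[-1]; E={z↦-1}; C=∅; D=[(∅, ∅, ∅)]⟩
t=29: ⟨S=[-1]; E=∅; C=∅; D=∅⟩
→ final value -1

Answer: -1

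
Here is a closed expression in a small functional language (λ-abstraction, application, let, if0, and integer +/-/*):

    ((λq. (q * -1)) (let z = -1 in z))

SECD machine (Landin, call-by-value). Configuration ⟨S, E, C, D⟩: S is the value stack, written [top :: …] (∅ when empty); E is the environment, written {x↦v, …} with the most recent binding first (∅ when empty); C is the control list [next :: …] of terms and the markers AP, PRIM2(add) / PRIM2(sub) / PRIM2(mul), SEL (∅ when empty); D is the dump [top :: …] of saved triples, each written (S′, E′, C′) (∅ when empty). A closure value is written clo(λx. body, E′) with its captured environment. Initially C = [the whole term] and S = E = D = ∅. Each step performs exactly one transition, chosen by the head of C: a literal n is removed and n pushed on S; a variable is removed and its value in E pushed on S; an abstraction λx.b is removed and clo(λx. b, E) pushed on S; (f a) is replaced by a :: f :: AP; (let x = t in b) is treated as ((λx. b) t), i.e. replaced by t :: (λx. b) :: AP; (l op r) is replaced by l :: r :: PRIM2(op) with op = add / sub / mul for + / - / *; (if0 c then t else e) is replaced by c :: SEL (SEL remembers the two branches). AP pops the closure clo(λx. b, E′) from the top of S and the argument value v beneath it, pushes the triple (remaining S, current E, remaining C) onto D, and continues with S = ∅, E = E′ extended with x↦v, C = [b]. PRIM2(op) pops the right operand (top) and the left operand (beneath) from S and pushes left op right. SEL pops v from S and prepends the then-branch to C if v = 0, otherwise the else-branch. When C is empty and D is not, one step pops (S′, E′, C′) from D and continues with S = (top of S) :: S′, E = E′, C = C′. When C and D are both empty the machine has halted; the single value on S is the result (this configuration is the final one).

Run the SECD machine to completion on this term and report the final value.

Answer: 1

Execution trace:
0. [S=∅ | E=∅ | C=[((λq. (q * -1)) (let z = -1 in z))] | D=∅]
1. [S=∅ | E=∅ | C=[(let z = -1 in z) :: (λq. (q * -1)) :: AP] | D=∅]
2. [S=∅ | E=∅ | C=[-1 :: (λz. z) :: AP :: (λq. (q * -1)) :: AP] | D=∅]
3. [S=[-1] | E=∅ | C=[(λz. z) :: AP :: (λq. (q * -1)) :: AP] | D=∅]
4. [S=[clo(λz. z, ∅) :: -1] | E=∅ | C=[AP :: (λq. (q * -1)) :: AP] | D=∅]
5. [S=∅ | E={z↦-1} | C=[z] | D=[(∅, ∅, [(λq. (q * -1)) :: AP])]]
6. [S=[-1] | E={z↦-1} | C=∅ | D=[(∅, ∅, [(λq. (q * -1)) :: AP])]]
7. [S=[-1] | E=∅ | C=[(λq. (q * -1)) :: AP] | D=∅]
8. [S=[clo(λq. (q * -1), ∅) :: -1] | E=∅ | C=[AP] | D=∅]
9. [S=∅ | E={q↦-1} | C=[(q * -1)] | D=[(∅, ∅, ∅)]]
10. [S=∅ | E={q↦-1} | C=[q :: -1 :: PRIM2(mul)] | D=[(∅, ∅, ∅)]]
11. [S=[-1] | E={q↦-1} | C=[-1 :: PRIM2(mul)] | D=[(∅, ∅, ∅)]]
12. [S=[-1 :: -1] | E={q↦-1} | C=[PRIM2(mul)] | D=[(∅, ∅, ∅)]]
13. [S=[1] | E={q↦-1} | C=∅ | D=[(∅, ∅, ∅)]]
14. [S=[1] | E=∅ | C=∅ | D=∅]
→ final value 1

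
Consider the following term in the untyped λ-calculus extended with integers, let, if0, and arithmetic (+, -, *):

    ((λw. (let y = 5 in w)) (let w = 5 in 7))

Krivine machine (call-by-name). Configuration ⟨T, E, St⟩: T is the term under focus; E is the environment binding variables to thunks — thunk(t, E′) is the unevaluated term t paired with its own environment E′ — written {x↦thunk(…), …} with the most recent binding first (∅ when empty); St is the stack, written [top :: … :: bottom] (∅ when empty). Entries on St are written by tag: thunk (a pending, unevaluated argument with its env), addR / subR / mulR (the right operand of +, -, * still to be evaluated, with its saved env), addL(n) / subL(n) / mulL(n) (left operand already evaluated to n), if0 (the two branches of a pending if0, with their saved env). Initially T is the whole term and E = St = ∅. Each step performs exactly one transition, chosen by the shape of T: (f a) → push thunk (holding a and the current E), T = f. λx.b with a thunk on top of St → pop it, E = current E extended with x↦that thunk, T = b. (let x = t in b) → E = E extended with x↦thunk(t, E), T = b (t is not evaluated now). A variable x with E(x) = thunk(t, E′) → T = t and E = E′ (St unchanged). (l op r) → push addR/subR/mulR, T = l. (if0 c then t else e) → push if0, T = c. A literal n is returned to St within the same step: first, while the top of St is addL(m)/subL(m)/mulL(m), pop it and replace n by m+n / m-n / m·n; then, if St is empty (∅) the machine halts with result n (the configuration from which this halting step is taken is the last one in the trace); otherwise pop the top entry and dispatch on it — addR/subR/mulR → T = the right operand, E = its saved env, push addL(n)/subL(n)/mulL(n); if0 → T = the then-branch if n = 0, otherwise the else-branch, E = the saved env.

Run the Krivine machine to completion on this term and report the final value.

t=0: [T=((λw. (let y = 5 in w)) (let w = 5 in 7)) | E=∅ | St=∅]
t=1: [T=(λw. (let y = 5 in w)) | E=∅ | St=[thunk]]
t=2: [T=(let y = 5 in w) | E={w↦thunk((let w = 5 in 7), ∅)} | St=∅]
t=3: [T=w | E={y↦thunk(5, {w↦thunk((let w = 5 in 7), ∅)}), w↦thunk((let w = 5 in 7), ∅)} | St=∅]
t=4: [T=(let w = 5 in 7) | E=∅ | St=∅]
t=5: [T=7 | E={w↦thunk(5, ∅)} | St=∅]
→ final value 7

Answer: 7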